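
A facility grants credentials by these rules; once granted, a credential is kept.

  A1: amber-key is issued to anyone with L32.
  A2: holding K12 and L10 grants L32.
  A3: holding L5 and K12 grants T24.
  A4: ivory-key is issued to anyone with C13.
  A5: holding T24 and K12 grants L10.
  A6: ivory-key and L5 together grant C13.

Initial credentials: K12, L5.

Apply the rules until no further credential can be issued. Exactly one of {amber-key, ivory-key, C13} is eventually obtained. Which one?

amber-key

Holding L5 and K12 grants T24 (A3).
Holding T24 and K12 grants L10 (A5).
Holding K12 and L10 grants L32 (A2).
Holding L32 grants amber-key (A1).
C13 would need ivory-key and L5 (A6), but ivory-key is never granted. ivory-key would need C13 (A4), but C13 is never granted.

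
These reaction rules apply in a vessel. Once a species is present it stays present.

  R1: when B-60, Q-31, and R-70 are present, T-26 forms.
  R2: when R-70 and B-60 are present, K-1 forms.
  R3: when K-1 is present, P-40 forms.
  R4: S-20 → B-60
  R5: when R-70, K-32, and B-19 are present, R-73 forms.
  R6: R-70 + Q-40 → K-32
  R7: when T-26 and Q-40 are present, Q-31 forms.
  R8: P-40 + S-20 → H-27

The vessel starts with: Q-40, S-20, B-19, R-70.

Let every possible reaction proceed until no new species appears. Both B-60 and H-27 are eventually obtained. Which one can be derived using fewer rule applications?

B-60: S-20 present → B-60 forms (R4). [1 rule application]
H-27: S-20 present → B-60 forms (R4). R-70 and B-60 present → K-1 forms (R2). K-1 present → P-40 forms (R3). P-40 and S-20 present → H-27 forms (R8). [4 rule applications]
B-60 needs fewer.

B-60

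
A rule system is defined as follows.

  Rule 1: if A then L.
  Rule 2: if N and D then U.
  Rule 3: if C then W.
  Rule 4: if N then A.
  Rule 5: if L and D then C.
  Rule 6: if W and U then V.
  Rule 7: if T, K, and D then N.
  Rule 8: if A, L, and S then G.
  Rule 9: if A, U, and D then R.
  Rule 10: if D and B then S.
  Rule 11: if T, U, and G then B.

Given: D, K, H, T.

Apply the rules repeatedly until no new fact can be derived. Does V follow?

From T, K, and D, Rule 7 gives N.
From N and D, Rule 2 gives U.
N holds, so A follows (Rule 4).
From A, Rule 1 gives L.
L and D hold, so C follows (Rule 5).
C holds, so W follows (Rule 3).
W and U hold, so V follows (Rule 6).

Yes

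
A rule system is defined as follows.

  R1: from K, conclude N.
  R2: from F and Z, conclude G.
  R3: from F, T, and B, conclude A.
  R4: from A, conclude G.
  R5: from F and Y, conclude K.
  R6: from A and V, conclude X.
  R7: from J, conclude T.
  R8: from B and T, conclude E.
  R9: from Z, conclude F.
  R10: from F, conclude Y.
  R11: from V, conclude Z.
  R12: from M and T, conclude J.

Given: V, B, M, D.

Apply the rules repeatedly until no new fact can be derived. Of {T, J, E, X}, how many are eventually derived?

0

T would need J (R7), but J is never established.
J would need M and T (R12), but T is never established.
E would need B and T (R8), but T is never established.
X would need A and V (R6), but A is never established.
None of the 4 are reached.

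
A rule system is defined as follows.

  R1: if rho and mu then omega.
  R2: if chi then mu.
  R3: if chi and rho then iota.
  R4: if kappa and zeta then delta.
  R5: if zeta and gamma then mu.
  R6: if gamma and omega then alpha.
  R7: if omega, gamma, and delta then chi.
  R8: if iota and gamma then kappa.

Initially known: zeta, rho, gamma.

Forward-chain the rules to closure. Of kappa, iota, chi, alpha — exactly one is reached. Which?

From zeta and gamma, R5 gives mu.
rho and mu hold, so omega follows (R1).
From gamma and omega, R6 gives alpha.
chi would need omega, gamma, and delta (R7), but delta is never established. iota would need chi and rho (R3), but chi is never established. kappa would need iota and gamma (R8), but iota is never established.

alpha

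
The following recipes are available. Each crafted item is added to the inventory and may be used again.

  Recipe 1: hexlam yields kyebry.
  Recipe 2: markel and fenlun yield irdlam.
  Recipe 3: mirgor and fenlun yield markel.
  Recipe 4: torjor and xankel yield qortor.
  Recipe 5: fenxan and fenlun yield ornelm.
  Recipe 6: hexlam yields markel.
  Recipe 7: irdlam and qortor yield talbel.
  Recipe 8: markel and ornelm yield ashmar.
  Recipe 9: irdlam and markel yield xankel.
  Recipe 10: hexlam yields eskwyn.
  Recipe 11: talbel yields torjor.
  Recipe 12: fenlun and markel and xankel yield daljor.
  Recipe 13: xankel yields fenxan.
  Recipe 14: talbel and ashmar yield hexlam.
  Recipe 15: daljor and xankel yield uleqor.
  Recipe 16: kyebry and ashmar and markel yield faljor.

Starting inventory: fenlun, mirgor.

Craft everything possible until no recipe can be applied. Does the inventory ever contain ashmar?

Using Recipe 3, mirgor and fenlun make markel.
Using Recipe 2, markel and fenlun make irdlam.
Using Recipe 9, irdlam and markel make xankel.
Using Recipe 13, xankel makes fenxan.
fenxan and fenlun → ornelm (Recipe 5).
Using Recipe 8, markel and ornelm make ashmar.

Yes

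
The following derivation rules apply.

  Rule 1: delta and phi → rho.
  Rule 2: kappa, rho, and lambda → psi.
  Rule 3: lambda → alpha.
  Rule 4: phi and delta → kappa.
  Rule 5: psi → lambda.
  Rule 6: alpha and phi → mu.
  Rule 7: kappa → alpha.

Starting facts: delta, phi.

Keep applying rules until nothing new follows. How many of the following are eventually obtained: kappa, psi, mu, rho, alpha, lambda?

From phi and delta, Rule 4 gives kappa.
From delta and phi, Rule 1 gives rho.
From kappa, Rule 7 gives alpha.
From alpha and phi, Rule 6 gives mu.
kappa: reached.
psi would need kappa, rho, and lambda (Rule 2), but lambda is never established.
mu: reached.
rho: reached.
alpha: reached.
lambda would need psi (Rule 5), but psi is never established.
Reached: kappa, mu, rho, and alpha — 4 of the 6.

4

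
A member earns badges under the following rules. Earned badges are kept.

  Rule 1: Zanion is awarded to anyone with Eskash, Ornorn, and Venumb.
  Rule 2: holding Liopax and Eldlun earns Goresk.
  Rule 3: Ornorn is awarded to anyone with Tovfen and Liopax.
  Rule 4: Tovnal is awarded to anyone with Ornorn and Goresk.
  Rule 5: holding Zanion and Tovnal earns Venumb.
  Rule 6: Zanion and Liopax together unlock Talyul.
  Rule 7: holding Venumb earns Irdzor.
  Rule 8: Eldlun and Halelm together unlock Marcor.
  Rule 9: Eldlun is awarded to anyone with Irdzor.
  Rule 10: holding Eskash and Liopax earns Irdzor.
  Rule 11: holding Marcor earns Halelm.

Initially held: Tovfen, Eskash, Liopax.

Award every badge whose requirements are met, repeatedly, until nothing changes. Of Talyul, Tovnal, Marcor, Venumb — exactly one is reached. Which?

With Eskash and Liopax, Irdzor is earned (Rule 10).
With Tovfen and Liopax, Ornorn is earned (Rule 3).
With Irdzor, Eldlun is earned (Rule 9).
With Liopax and Eldlun, Goresk is earned (Rule 2).
With Ornorn and Goresk, Tovnal is earned (Rule 4).
Marcor would need Eldlun and Halelm (Rule 8), but Halelm is never earned. Talyul would need Zanion and Liopax (Rule 6), but Zanion is never earned. Venumb would need Zanion and Tovnal (Rule 5), but Zanion is never earned.

Tovnal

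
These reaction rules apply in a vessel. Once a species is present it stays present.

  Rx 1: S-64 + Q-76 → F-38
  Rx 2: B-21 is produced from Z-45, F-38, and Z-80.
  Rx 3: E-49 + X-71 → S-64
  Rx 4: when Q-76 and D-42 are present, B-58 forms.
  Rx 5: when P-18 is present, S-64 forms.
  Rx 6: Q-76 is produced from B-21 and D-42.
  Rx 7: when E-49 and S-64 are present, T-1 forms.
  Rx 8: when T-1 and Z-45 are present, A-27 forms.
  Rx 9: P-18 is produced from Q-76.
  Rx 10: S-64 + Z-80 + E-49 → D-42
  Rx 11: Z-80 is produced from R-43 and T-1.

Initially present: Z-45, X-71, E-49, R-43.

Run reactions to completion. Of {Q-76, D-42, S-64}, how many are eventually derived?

2

E-49 and X-71 present → S-64 forms (Rx 3).
E-49 and S-64 present → T-1 forms (Rx 7).
R-43 and T-1 present → Z-80 forms (Rx 11).
S-64, Z-80, and E-49 present → D-42 forms (Rx 10).
Q-76 would need B-21 and D-42 (Rx 6), but B-21 never forms.
D-42: reached.
S-64: reached.
Reached: D-42 and S-64 — 2 of the 3.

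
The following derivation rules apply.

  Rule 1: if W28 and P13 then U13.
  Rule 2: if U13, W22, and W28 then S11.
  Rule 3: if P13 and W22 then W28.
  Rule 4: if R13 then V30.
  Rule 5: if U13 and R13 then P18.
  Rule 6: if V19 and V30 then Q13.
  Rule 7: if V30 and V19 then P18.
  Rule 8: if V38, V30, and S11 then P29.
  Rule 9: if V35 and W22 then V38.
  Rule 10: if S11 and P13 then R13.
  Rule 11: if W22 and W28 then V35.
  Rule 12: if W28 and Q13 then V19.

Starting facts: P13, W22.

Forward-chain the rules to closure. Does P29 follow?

P13 and W22 hold, so W28 follows (Rule 3).
W22 and W28 hold, so V35 follows (Rule 11).
W28 and P13 hold, so U13 follows (Rule 1).
V35 and W22 hold, so V38 follows (Rule 9).
U13, W22, and W28 hold, so S11 follows (Rule 2).
From S11 and P13, Rule 10 gives R13.
From R13, Rule 4 gives V30.
From V38, V30, and S11, Rule 8 gives P29.

Yes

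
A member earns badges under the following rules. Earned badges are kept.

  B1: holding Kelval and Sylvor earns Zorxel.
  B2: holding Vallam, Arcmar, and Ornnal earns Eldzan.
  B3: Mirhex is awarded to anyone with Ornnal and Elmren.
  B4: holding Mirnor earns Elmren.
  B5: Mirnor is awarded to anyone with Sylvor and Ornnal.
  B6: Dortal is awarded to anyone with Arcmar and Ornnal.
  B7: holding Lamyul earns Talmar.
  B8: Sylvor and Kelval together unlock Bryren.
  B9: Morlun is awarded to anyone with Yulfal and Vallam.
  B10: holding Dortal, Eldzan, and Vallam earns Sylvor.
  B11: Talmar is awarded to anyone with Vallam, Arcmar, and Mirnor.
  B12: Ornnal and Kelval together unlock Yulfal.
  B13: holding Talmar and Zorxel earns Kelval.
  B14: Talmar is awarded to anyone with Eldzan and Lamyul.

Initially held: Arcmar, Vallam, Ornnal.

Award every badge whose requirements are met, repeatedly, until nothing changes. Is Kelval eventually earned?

No

Kelval would need Talmar and Zorxel (B13), but Zorxel is never earned.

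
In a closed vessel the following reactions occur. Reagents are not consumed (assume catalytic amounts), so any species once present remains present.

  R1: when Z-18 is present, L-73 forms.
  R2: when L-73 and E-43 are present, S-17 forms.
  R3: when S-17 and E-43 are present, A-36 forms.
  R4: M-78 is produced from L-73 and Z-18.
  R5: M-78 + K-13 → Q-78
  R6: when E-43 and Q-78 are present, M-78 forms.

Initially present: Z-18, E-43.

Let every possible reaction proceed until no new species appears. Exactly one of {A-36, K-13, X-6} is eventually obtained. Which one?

A-36

Z-18 present → L-73 forms (R1).
L-73 and E-43 present → S-17 forms (R2).
S-17 and E-43 present → A-36 forms (R3).
No rule produces X-6, and it is not given. No rule produces K-13, and it is not given.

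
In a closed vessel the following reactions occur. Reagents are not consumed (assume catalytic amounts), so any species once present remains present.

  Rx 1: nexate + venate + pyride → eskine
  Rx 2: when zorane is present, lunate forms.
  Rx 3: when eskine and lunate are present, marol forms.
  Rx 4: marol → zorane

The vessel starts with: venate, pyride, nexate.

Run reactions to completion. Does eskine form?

Yes

nexate, venate, and pyride present → eskine forms (Rx 1).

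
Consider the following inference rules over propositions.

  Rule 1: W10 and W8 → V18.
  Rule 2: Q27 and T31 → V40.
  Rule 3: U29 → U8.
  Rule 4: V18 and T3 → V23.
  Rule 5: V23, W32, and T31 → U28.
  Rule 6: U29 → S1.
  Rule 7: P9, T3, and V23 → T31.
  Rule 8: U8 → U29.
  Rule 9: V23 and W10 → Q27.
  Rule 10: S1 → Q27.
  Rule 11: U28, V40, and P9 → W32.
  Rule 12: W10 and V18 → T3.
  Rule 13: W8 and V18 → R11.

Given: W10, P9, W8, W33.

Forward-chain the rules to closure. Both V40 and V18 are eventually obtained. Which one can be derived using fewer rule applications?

V18: W10 and W8 hold, so V18 follows (Rule 1). [1 rule application]
V40: W10 and W8 hold, so V18 follows (Rule 1). W10 and V18 hold, so T3 follows (Rule 12). From V18 and T3, Rule 4 gives V23. From V23 and W10, Rule 9 gives Q27. P9, T3, and V23 hold, so T31 follows (Rule 7). From Q27 and T31, Rule 2 gives V40. [6 rule applications]
V18 needs fewer.

V18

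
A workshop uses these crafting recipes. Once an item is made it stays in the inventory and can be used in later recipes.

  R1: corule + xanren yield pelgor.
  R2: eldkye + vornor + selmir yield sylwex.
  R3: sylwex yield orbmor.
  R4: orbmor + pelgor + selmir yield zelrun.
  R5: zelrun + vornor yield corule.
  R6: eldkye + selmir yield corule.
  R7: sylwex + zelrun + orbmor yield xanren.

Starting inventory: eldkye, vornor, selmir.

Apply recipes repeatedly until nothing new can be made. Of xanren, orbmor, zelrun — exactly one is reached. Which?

eldkye + vornor + selmir → sylwex (R2).
sylwex → orbmor (R3).
xanren would need sylwex, zelrun, and orbmor (R7), but zelrun is never obtained. zelrun would need orbmor, pelgor, and selmir (R4), but pelgor is never obtained.

orbmor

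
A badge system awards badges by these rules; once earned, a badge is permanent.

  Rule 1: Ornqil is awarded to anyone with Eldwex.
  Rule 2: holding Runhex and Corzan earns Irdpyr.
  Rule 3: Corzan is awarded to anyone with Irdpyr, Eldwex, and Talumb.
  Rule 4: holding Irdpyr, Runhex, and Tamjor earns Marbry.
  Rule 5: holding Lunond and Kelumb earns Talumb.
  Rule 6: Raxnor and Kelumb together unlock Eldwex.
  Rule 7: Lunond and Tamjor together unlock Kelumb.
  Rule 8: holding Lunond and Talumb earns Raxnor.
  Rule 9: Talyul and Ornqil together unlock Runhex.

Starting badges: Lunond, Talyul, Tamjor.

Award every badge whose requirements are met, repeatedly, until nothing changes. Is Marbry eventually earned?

No

Marbry would need Irdpyr, Runhex, and Tamjor (Rule 4), but Irdpyr is never earned.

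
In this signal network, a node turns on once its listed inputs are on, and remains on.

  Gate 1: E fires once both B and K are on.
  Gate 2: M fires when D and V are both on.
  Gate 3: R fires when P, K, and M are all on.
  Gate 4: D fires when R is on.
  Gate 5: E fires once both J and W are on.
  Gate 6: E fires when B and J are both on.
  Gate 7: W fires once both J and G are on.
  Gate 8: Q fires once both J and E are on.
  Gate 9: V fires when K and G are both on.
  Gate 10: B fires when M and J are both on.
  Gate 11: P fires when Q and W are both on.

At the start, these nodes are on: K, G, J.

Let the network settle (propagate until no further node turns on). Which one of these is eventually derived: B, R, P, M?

J and G are on, so W fires (Gate 7).
J and W are on, so E fires (Gate 5).
J and E are on, so Q fires (Gate 8).
Gate 11: Q and W on → P on.
B would need M and J (Gate 10), but M never turns on. R would need P, K, and M (Gate 3), but M never turns on. M would need D and V (Gate 2), but D never turns on.

P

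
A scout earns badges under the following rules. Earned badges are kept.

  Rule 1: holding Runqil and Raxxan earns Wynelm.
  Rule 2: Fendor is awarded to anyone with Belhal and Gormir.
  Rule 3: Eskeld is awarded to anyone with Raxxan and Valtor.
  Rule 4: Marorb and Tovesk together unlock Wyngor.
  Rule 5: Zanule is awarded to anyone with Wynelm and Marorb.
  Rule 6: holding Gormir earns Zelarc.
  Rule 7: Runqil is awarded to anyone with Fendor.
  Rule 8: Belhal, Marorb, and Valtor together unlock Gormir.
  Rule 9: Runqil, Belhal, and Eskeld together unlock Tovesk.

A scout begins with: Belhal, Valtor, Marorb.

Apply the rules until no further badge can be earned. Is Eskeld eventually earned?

Eskeld would need Raxxan and Valtor (Rule 3), but Raxxan is never earned.

No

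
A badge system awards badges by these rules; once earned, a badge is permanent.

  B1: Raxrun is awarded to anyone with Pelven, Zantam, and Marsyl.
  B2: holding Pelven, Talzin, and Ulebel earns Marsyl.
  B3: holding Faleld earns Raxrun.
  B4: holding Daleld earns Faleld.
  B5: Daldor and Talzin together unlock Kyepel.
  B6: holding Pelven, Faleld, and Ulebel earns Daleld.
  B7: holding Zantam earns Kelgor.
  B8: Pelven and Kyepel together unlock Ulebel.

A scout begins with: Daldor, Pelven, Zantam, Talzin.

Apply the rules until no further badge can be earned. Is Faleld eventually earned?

Faleld would need Daleld (B4), but Daleld is never earned.

No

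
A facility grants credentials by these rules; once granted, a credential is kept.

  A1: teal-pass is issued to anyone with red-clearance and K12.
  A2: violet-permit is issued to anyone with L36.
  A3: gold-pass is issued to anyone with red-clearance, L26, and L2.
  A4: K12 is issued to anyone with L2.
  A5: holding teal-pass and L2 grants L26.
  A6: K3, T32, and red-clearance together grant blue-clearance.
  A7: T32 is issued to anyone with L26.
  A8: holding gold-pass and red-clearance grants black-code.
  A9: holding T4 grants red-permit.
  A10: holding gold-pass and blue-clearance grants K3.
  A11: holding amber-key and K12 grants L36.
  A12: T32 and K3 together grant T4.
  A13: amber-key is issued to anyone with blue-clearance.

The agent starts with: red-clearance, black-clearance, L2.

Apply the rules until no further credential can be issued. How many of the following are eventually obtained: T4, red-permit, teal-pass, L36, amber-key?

1

Holding L2 grants K12 (A4).
Holding red-clearance and K12 grants teal-pass (A1).
T4 would need T32 and K3 (A12), but K3 is never granted.
red-permit would need T4 (A9), but T4 is never granted.
teal-pass: reached.
L36 would need amber-key and K12 (A11), but amber-key is never granted.
amber-key would need blue-clearance (A13), but blue-clearance is never granted.
Reached: teal-pass — 1 of the 5.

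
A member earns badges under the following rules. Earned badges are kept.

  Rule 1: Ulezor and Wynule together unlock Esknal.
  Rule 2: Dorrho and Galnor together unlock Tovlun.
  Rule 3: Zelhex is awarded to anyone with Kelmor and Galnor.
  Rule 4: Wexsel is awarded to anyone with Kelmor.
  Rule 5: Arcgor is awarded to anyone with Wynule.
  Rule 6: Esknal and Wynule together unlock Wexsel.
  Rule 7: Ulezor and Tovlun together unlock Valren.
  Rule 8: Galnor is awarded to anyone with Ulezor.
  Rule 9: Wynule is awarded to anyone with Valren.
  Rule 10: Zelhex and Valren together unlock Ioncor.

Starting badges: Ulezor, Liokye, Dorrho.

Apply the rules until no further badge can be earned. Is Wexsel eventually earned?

With Ulezor, Galnor is earned (Rule 8).
With Dorrho and Galnor, Tovlun is earned (Rule 2).
With Ulezor and Tovlun, Valren is earned (Rule 7).
With Valren, Wynule is earned (Rule 9).
With Ulezor and Wynule, Esknal is earned (Rule 1).
With Esknal and Wynule, Wexsel is earned (Rule 6).

Yes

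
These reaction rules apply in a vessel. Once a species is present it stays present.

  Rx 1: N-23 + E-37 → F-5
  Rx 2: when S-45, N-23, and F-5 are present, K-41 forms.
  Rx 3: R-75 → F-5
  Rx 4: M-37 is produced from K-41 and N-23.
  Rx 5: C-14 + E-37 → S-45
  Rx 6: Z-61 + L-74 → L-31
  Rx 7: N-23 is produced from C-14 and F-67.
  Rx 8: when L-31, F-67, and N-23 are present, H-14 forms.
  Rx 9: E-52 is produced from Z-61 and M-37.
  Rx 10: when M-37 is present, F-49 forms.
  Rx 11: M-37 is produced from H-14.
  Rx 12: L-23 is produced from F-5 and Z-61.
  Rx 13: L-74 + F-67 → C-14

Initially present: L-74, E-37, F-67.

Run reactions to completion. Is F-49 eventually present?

L-74 and F-67 present → C-14 forms (Rx 13).
C-14 and F-67 present → N-23 forms (Rx 7).
C-14 and E-37 present → S-45 forms (Rx 5).
N-23 and E-37 present → F-5 forms (Rx 1).
S-45, N-23, and F-5 present → K-41 forms (Rx 2).
K-41 and N-23 present → M-37 forms (Rx 4).
M-37 present → F-49 forms (Rx 10).

Yes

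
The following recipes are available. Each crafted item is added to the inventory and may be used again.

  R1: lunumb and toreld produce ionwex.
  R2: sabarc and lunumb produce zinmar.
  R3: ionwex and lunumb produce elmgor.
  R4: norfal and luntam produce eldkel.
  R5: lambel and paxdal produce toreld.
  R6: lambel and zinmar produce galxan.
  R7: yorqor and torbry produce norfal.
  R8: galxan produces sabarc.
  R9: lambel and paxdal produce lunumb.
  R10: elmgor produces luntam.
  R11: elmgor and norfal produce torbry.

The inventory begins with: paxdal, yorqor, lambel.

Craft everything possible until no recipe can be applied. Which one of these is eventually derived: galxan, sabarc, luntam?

luntam

lambel and paxdal → lunumb (R9).
Using R5, lambel and paxdal make toreld.
Using R1, lunumb and toreld make ionwex.
ionwex and lunumb → elmgor (R3).
elmgor → luntam (R10).
sabarc would need galxan (R8), but galxan is never obtained. galxan would need lambel and zinmar (R6), but zinmar is never obtained.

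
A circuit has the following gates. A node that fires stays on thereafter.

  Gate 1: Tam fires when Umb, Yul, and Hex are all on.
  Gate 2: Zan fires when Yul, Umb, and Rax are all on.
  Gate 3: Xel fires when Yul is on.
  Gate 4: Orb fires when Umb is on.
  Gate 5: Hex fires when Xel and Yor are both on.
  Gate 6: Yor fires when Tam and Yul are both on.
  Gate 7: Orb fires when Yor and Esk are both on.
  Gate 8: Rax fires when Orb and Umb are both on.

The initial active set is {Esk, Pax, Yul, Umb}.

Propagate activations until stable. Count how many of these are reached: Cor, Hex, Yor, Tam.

No rule produces Cor, and it is not given.
Hex would need Xel and Yor (Gate 5), but Yor never turns on.
Yor would need Tam and Yul (Gate 6), but Tam never turns on.
Tam would need Umb, Yul, and Hex (Gate 1), but Hex never turns on.
None of the 4 are reached.

0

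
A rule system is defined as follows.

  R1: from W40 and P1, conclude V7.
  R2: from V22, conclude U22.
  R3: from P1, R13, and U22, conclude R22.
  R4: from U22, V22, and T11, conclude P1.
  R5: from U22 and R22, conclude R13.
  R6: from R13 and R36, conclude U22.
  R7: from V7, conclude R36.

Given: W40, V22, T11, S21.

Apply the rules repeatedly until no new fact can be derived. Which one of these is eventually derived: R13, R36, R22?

R36

V22 holds, so U22 follows (R2).
U22, V22, and T11 hold, so P1 follows (R4).
From W40 and P1, R1 gives V7.
From V7, R7 gives R36.
R13 would need U22 and R22 (R5), but R22 is never established. R22 would need P1, R13, and U22 (R3), but R13 is never established.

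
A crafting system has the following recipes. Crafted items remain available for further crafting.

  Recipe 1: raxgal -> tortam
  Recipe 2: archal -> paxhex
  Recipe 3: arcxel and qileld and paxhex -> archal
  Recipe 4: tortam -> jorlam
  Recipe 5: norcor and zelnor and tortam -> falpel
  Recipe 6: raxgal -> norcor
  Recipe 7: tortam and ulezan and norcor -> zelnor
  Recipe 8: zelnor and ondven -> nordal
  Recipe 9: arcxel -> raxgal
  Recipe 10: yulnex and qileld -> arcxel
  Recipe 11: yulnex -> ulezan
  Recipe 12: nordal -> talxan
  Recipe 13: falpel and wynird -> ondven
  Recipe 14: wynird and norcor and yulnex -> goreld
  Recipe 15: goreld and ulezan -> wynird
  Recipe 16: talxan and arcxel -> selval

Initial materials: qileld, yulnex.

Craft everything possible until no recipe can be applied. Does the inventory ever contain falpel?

yulnex and qileld -> arcxel (Recipe 10).
yulnex -> ulezan (Recipe 11).
Using Recipe 9, arcxel makes raxgal.
Using Recipe 6, raxgal makes norcor.
Using Recipe 1, raxgal makes tortam.
Using Recipe 7, tortam, ulezan, and norcor make zelnor.
Using Recipe 5, norcor, zelnor, and tortam make falpel.

Yes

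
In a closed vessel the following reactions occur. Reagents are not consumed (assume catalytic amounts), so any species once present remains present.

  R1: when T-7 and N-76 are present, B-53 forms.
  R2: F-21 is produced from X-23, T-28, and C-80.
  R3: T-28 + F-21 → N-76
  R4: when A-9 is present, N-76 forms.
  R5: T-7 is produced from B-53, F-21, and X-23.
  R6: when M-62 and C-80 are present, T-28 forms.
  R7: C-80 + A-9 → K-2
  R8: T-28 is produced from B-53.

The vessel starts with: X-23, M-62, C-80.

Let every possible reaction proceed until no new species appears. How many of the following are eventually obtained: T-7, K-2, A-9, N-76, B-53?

1

M-62 and C-80 present → T-28 forms (R6).
X-23, T-28, and C-80 present → F-21 forms (R2).
T-28 and F-21 present → N-76 forms (R3).
T-7 would need B-53, F-21, and X-23 (R5), but B-53 never forms.
K-2 would need C-80 and A-9 (R7), but A-9 never forms.
No rule produces A-9, and it is not given.
N-76: reached.
B-53 would need T-7 and N-76 (R1), but T-7 never forms.
Reached: N-76 — 1 of the 5.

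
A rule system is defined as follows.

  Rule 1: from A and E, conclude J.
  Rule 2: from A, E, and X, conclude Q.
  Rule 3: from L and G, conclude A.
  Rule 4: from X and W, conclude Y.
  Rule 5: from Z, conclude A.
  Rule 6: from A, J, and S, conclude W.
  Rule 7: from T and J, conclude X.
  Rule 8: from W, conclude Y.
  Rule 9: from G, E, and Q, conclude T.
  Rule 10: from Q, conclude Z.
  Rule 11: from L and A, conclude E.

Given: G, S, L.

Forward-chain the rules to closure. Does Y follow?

L and G hold, so A follows (Rule 3).
L and A hold, so E follows (Rule 11).
From A and E, Rule 1 gives J.
From A, J, and S, Rule 6 gives W.
From W, Rule 8 gives Y.

Yes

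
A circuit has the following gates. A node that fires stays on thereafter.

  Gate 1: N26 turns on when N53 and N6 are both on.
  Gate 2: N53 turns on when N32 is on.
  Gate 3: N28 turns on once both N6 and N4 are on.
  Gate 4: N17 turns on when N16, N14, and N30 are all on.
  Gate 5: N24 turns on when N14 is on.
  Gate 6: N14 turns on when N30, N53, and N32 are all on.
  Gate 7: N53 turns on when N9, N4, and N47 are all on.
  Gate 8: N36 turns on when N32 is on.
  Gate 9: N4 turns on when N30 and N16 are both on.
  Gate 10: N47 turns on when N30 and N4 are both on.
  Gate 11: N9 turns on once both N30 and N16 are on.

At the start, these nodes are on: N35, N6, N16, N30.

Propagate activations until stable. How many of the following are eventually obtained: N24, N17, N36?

0

N24 would need N14 (Gate 5), but N14 never turns on.
N17 would need N16, N14, and N30 (Gate 4), but N14 never turns on.
N36 would need N32 (Gate 8), but N32 never turns on.
None of the 3 are reached.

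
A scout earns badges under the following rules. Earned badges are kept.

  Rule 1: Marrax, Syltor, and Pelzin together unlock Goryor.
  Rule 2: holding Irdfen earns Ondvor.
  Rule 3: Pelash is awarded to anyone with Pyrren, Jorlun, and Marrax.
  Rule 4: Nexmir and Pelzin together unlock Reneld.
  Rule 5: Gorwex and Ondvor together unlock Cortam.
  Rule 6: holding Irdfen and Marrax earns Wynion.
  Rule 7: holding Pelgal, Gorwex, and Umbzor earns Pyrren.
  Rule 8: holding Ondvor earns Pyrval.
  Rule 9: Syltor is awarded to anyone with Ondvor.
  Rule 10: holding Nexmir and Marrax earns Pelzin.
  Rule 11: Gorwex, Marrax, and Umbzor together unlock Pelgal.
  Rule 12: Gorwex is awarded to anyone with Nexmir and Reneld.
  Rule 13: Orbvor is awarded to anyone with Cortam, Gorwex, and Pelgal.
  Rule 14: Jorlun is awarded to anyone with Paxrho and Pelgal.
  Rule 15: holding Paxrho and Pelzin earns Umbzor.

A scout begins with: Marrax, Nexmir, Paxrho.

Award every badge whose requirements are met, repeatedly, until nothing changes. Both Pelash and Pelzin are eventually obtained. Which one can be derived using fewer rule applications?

Pelzin

Pelzin: With Nexmir and Marrax, Pelzin is earned (Rule 10). [1 rule application]
Pelash: With Nexmir and Marrax, Pelzin is earned (Rule 10). With Paxrho and Pelzin, Umbzor is earned (Rule 15). With Nexmir and Pelzin, Reneld is earned (Rule 4). With Nexmir and Reneld, Gorwex is earned (Rule 12). With Gorwex, Marrax, and Umbzor, Pelgal is earned (Rule 11). With Paxrho and Pelgal, Jorlun is earned (Rule 14). With Pelgal, Gorwex, and Umbzor, Pyrren is earned (Rule 7). With Pyrren, Jorlun, and Marrax, Pelash is earned (Rule 3). [8 rule applications]
Pelzin needs fewer.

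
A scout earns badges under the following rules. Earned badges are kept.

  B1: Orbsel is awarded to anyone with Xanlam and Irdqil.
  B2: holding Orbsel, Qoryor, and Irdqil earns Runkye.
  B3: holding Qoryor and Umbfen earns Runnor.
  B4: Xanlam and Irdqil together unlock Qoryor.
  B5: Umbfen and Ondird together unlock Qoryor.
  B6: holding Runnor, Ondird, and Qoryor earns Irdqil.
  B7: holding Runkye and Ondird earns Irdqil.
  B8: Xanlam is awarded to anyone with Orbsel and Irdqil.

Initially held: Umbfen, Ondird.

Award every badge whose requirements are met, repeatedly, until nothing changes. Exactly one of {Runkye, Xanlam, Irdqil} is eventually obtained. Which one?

Irdqil

With Umbfen and Ondird, Qoryor is earned (B5).
With Qoryor and Umbfen, Runnor is earned (B3).
With Runnor, Ondird, and Qoryor, Irdqil is earned (B6).
Xanlam would need Orbsel and Irdqil (B8), but Orbsel is never earned. Runkye would need Orbsel, Qoryor, and Irdqil (B2), but Orbsel is never earned.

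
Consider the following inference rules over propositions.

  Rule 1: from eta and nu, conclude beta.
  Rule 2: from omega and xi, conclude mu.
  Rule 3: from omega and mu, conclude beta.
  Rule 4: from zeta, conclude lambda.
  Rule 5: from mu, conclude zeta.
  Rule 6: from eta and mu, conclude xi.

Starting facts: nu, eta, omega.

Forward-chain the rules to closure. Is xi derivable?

No

xi would need eta and mu (Rule 6), but mu is never established.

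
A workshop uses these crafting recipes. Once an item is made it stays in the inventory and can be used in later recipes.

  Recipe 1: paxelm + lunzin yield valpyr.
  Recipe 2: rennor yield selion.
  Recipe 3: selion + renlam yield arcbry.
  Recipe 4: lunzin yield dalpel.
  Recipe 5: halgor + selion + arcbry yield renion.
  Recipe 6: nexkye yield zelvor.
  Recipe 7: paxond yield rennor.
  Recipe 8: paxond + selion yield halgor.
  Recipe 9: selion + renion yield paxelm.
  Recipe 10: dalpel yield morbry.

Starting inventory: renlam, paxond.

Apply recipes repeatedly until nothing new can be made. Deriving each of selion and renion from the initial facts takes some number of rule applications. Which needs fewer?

selion: Using Recipe 7, paxond makes rennor. Using Recipe 2, rennor makes selion. [2 rule applications]
renion: Using Recipe 7, paxond makes rennor. rennor → selion (Recipe 2). selion + renlam → arcbry (Recipe 3). Using Recipe 8, paxond and selion make halgor. Using Recipe 5, halgor, selion, and arcbry make renion. [5 rule applications]
selion needs fewer.

selion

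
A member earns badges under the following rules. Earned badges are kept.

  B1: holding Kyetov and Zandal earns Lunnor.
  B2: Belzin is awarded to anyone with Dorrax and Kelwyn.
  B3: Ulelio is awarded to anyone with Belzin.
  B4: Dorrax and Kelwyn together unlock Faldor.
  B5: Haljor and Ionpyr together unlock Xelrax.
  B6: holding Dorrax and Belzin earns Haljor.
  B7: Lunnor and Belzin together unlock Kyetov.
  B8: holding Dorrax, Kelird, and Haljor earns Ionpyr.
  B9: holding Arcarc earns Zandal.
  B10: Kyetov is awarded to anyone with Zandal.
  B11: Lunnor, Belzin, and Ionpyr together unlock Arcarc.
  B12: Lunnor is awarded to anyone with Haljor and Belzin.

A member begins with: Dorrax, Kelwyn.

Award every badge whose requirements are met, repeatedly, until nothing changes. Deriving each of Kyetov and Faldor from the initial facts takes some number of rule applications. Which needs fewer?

Faldor

Faldor: With Dorrax and Kelwyn, Faldor is earned (B4). [1 rule application]
Kyetov: With Dorrax and Kelwyn, Belzin is earned (B2). With Dorrax and Belzin, Haljor is earned (B6). With Haljor and Belzin, Lunnor is earned (B12). With Lunnor and Belzin, Kyetov is earned (B7). [4 rule applications]
Faldor needs fewer.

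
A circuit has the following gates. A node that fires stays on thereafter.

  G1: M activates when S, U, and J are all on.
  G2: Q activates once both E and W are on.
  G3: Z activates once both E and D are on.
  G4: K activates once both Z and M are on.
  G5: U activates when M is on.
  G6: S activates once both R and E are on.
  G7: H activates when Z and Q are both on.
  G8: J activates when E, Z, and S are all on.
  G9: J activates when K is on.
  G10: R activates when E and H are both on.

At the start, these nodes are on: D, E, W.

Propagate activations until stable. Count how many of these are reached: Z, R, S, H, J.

5

G2: E and W on → Q on.
E and D are on, so Z activates (G3).
Z and Q are on, so H activates (G7).
G10: E and H on → R on.
R and E are on, so S activates (G6).
G8: E, Z, and S on → J on.
Z: reached.
R: reached.
S: reached.
H: reached.
J: reached.
All 5 are reached.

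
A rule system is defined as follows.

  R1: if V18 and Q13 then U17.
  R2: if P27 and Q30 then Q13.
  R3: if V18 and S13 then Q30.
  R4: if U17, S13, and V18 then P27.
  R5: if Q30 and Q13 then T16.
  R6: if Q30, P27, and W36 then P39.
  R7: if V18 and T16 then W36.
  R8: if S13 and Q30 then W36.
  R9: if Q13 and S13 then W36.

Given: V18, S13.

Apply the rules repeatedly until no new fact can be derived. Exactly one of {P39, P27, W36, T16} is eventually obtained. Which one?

V18 and S13 hold, so Q30 follows (R3).
S13 and Q30 hold, so W36 follows (R8).
P27 would need U17, S13, and V18 (R4), but U17 is never established. P39 would need Q30, P27, and W36 (R6), but P27 is never established. T16 would need Q30 and Q13 (R5), but Q13 is never established.

W36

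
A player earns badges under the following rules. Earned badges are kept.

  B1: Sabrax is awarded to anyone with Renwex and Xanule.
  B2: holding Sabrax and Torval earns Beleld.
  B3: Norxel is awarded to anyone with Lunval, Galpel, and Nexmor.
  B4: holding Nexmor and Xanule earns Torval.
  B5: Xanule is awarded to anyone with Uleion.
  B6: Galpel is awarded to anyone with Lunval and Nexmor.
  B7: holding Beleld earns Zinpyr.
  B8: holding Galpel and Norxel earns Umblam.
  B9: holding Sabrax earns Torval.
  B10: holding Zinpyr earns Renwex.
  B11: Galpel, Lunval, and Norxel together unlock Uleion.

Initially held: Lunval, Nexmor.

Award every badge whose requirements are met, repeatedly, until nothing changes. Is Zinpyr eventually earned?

Zinpyr would need Beleld (B7), but Beleld is never earned.

No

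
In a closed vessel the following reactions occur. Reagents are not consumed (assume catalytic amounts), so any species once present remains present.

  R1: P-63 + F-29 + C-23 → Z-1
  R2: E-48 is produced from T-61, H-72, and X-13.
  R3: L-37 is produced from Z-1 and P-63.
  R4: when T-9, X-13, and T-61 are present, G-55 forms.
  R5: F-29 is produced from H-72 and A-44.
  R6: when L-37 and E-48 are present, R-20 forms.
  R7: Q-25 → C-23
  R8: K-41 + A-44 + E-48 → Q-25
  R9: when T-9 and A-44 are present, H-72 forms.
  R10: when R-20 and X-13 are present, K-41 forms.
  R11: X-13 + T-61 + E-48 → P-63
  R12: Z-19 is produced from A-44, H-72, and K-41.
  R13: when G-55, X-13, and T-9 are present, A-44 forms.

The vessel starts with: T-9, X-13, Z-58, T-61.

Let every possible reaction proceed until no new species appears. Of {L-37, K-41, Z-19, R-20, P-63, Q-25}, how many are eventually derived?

1

T-9, X-13, and T-61 present → G-55 forms (R4).
G-55, X-13, and T-9 present → A-44 forms (R13).
T-9 and A-44 present → H-72 forms (R9).
T-61, H-72, and X-13 present → E-48 forms (R2).
X-13, T-61, and E-48 present → P-63 forms (R11).
L-37 would need Z-1 and P-63 (R3), but Z-1 never forms.
K-41 would need R-20 and X-13 (R10), but R-20 never forms.
Z-19 would need A-44, H-72, and K-41 (R12), but K-41 never forms.
R-20 would need L-37 and E-48 (R6), but L-37 never forms.
P-63: reached.
Q-25 would need K-41, A-44, and E-48 (R8), but K-41 never forms.
Reached: P-63 — 1 of the 6.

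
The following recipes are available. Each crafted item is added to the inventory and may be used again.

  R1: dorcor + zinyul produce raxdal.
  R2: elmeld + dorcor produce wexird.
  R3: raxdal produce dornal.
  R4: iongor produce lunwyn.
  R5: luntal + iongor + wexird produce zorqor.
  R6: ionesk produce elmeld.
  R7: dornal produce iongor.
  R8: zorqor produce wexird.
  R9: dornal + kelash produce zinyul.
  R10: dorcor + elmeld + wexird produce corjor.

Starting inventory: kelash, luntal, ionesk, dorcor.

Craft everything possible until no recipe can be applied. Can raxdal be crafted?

No

raxdal would need dorcor and zinyul (R1), but zinyul is never obtained.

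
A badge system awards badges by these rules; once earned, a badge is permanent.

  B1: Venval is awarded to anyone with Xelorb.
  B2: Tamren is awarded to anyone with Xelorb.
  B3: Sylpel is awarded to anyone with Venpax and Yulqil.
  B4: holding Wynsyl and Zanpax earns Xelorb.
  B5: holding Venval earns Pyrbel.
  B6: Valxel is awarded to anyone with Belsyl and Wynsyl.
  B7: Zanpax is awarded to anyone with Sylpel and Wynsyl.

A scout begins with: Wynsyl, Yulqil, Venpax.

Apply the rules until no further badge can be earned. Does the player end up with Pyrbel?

Yes

With Venpax and Yulqil, Sylpel is earned (B3).
With Sylpel and Wynsyl, Zanpax is earned (B7).
With Wynsyl and Zanpax, Xelorb is earned (B4).
With Xelorb, Venval is earned (B1).
With Venval, Pyrbel is earned (B5).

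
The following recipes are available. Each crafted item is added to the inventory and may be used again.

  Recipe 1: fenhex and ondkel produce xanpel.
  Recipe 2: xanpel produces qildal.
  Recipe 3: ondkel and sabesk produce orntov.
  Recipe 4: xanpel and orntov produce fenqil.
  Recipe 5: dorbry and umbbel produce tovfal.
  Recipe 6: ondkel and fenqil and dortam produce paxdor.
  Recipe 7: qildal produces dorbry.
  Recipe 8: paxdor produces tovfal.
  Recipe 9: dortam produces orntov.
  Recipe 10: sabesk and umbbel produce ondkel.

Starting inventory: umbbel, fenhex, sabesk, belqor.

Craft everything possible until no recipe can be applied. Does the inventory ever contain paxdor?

No

paxdor would need ondkel, fenqil, and dortam (Recipe 6), but dortam is never obtained.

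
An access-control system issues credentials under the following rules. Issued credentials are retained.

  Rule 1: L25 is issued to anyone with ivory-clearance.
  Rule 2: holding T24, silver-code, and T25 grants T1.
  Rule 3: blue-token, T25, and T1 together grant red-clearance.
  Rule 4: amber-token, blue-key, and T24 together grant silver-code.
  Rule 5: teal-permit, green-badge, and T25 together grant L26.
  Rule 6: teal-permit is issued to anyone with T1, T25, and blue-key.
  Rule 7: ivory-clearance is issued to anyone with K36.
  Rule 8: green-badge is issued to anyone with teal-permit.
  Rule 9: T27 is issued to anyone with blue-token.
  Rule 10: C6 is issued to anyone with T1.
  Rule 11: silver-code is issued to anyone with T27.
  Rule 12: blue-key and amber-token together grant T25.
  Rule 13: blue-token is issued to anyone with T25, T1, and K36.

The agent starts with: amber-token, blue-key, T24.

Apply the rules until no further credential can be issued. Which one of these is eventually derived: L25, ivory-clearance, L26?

Holding amber-token, blue-key, and T24 grants silver-code (Rule 4).
Holding blue-key and amber-token grants T25 (Rule 12).
Holding T24, silver-code, and T25 grants T1 (Rule 2).
Holding T1, T25, and blue-key grants teal-permit (Rule 6).
Holding teal-permit grants green-badge (Rule 8).
Holding teal-permit, green-badge, and T25 grants L26 (Rule 5).
ivory-clearance would need K36 (Rule 7), but K36 is never granted. L25 would need ivory-clearance (Rule 1), but ivory-clearance is never granted.

L26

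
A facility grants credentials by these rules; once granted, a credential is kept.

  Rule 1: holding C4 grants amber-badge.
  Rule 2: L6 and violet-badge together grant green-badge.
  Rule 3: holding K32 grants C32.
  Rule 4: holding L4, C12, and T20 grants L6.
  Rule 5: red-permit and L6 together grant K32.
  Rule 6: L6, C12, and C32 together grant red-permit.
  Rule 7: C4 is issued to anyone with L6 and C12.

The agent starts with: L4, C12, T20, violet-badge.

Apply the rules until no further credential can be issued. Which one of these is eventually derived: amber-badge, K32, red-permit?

amber-badge

Holding L4, C12, and T20 grants L6 (Rule 4).
Holding L6 and C12 grants C4 (Rule 7).
Holding C4 grants amber-badge (Rule 1).
K32 would need red-permit and L6 (Rule 5), but red-permit is never granted. red-permit would need L6, C12, and C32 (Rule 6), but C32 is never granted.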